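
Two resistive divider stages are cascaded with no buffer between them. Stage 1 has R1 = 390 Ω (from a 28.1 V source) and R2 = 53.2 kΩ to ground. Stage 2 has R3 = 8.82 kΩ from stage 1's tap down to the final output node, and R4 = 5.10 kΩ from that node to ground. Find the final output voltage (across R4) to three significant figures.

Stage 2 presents R3+R4 = 13920 Ω as a load on stage 1's tap.
Stage 1's lower leg becomes R2‖(R3+R4) = 11030 Ω, so V_mid = 28.1 × 11030/11420 = 27.14 V.
Stage 2 is itself unloaded: V_out = V_mid × R4/(R3+R4) = 27.14 × 5100/13920 = 9.94 V.

V_out ≈ 9.94 V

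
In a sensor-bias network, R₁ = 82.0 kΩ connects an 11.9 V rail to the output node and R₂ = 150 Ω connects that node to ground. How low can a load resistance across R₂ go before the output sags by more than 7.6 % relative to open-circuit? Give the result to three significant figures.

Output resistance R_th = R₁‖R₂ = (82000 × 150)/82150 = 149.7 Ω.
The fractional drop is R_th/(R_th + R_L); requiring this ≤ 0.0760 gives R_L ≥ R_th(1/0.0760 − 1) = 149.7 × 12.16 = 1.82 kΩ.

R_L(min) ≈ 1.82 kΩ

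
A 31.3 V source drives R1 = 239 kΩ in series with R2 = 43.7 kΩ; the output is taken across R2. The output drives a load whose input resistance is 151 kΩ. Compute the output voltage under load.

V_out ≈ 3.89 V

The load sits in parallel with R2: R2‖R_L = (43.7 × 151) / (43.7 + 151) = 33.89 kΩ.
V_out = 31.3 × 33.89 / (239 + 33.89) = 31.3 × 33.89/272.9 = 3.89 V.
(Unloaded it would have been 4.84 V.)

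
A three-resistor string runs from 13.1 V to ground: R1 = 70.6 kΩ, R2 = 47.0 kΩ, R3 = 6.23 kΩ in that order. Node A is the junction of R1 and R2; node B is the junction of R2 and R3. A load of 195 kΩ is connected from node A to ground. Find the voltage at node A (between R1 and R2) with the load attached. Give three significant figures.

Below node A the series string R2+R3 = 53.23 kΩ sits in parallel with the 195 kΩ load: 41.82 kΩ.
V_A = 13.1 × 41.82/(70.6 + 41.82) = 4.87 V.

V ≈ 4.87 V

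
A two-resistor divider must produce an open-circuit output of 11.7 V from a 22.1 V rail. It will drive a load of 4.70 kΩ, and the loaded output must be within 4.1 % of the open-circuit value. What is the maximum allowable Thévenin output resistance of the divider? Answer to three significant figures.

R_th ≤ 201 Ω

Loading drop = R_th/(R_th + R_L) ≤ 0.0410, so R_th ≤ R_L · ε/(1−ε) = 4.70 kΩ × 0.0410/0.9590 = 201 Ω.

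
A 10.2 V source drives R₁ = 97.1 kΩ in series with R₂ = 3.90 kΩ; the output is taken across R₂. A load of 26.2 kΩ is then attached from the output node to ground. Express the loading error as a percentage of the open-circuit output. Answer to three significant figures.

12.5 %

The divider's output (Thévenin) resistance is R₁‖R₂ = 3.749 kΩ.
Fractional drop under load = R_th/(R_th + R_L) = 3.749 / (3.749 + 26.2) = 0.1252.
So the output falls by 12.5 %.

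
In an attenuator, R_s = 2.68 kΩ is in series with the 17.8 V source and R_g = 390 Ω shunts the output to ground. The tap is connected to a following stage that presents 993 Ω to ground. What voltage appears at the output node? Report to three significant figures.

V_out ≈ 1.68 V

The load sits in parallel with R_g: R_g‖R_L = (390 × 993) / (390 + 993) = 280.0 Ω.
V_out = 17.8 × 280.0 / (2680 + 280.0) = 17.8 × 280.0/2960 = 1.68 V.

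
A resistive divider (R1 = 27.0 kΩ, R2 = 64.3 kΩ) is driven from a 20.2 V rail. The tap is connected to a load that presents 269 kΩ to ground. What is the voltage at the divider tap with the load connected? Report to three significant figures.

The load sits in parallel with R2: R2‖R_L = (64.3 × 269) / (64.3 + 269) = 51.90 kΩ.
V_out = 20.2 × 51.90 / (27.0 + 51.90) = 20.2 × 51.90/78.90 = 13.3 V.

V_out ≈ 13.3 V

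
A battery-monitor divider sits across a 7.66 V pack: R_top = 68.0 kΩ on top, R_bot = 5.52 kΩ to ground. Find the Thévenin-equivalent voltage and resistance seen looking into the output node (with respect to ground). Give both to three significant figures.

V_th = 0.575 V, R_th = 5.11 kΩ

V_th is the open-circuit tap voltage: 7.66 × 5.52/(68.0 + 5.52) = 0.575 V.
With the supply zeroed, R_top and R_bot appear in parallel from the tap: R_th = R_top‖R_bot = (68.0 × 5.52)/73.52 = 5.11 kΩ.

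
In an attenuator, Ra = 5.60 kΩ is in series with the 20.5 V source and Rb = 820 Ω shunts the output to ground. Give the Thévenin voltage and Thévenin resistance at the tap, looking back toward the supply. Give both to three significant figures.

V_th is the open-circuit tap voltage: 20.5 × 820/(5600 + 820) = 2.62 V.
With the supply zeroed, Ra and Rb appear in parallel from the tap: R_th = Ra‖Rb = (5600 × 820)/6420 = 715 Ω.

V_th = 2.62 V, R_th = 715 Ω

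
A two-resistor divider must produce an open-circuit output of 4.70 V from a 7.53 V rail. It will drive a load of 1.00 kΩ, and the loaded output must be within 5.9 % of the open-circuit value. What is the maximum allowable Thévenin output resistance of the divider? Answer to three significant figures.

R_th ≤ 62.7 Ω

Loading drop = R_th/(R_th + R_L) ≤ 0.0590, so R_th ≤ R_L · ε/(1−ε) = 1.00 kΩ × 0.0590/0.9410 = 62.7 Ω.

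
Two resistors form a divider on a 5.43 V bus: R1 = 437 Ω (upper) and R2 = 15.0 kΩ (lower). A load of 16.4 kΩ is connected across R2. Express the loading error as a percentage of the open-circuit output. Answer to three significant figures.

2.52 %

The divider's output (Thévenin) resistance is R1‖R2 = 424.6 Ω.
Fractional drop under load = R_th/(R_th + R_L) = 424.6 / (424.6 + 16400) = 0.02524.
So the output falls by 2.52 %.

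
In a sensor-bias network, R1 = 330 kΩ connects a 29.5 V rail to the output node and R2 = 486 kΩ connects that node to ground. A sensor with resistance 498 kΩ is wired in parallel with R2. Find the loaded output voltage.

The load sits in parallel with R2: R2‖R_L = (486 × 498) / (486 + 498) = 246.0 kΩ.
V_out = 29.5 × 246.0 / (330 + 246.0) = 29.5 × 246.0/576.0 = 12.6 V.

V_out ≈ 12.6 V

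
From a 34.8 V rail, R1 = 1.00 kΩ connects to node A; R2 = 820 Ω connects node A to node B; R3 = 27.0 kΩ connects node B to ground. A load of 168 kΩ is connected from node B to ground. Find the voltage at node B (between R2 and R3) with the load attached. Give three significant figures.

At node B, R3 is in parallel with the load: R3‖R_L = 23260 Ω.
Below node A the resistance is R2 + (R3‖R_L) = 24080 Ω, so V_A = 34.8 × 24080/25080 = 33.41 V.
Then V_B = V_A × (R3‖R_L)/(R2 + R3‖R_L) = 33.41 × 23260/24080 = 32.3 V.

V ≈ 32.3 V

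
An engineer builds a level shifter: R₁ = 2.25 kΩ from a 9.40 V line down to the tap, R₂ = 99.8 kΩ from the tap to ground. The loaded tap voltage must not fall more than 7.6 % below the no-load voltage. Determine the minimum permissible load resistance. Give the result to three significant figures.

R_L(min) ≈ 26.8 kΩ

Output resistance R_th = R₁‖R₂ = (2.25 × 99.8)/102.0 = 2.200 kΩ.
The fractional drop is R_th/(R_th + R_L); requiring this ≤ 0.0760 gives R_L ≥ R_th(1/0.0760 − 1) = 2.200 × 12.16 = 26.8 kΩ.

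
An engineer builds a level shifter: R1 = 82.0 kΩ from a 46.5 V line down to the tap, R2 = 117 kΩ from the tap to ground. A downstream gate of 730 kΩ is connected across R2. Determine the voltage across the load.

The load sits in parallel with R2: R2‖R_L = (117 × 730) / (117 + 730) = 100.8 kΩ.
V_out = 46.5 × 100.8 / (82.0 + 100.8) = 46.5 × 100.8/182.8 = 25.6 V.
(Unloaded it would have been 27.3 V.)

V_out ≈ 25.6 V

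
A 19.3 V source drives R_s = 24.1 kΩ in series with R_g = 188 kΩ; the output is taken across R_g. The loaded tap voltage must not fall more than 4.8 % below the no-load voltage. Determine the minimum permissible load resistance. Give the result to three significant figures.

R_L(min) ≈ 424 kΩ

Output resistance R_th = R_s‖R_g = (24.1 × 188)/212.1 = 21.36 kΩ.
The fractional drop is R_th/(R_th + R_L); requiring this ≤ 0.0480 gives R_L ≥ R_th(1/0.0480 − 1) = 21.36 × 19.83 = 424 kΩ.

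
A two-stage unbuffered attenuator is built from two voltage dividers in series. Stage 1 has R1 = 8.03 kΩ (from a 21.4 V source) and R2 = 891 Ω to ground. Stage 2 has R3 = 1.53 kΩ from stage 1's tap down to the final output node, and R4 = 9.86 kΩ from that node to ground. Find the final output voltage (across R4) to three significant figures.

Stage 2 presents R3+R4 = 11390 Ω as a load on stage 1's tap.
Stage 1's lower leg becomes R2‖(R3+R4) = 826.4 Ω, so V_mid = 21.4 × 826.4/8856 = 1.997 V.
Stage 2 is itself unloaded: V_out = V_mid × R4/(R3+R4) = 1.997 × 9860/11390 = 1.73 V.

V_out ≈ 1.73 V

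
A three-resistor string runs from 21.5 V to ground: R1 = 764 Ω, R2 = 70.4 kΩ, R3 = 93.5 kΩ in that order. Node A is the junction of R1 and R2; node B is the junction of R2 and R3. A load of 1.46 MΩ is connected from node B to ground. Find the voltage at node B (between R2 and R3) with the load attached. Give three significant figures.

V ≈ 11.9 V

At node B, R3 is in parallel with the load: R3‖R_L = 87870 Ω.
Below node A the resistance is R2 + (R3‖R_L) = 158300 Ω, so V_A = 21.5 × 158300/159000 = 21.40 V.
Then V_B = V_A × (R3‖R_L)/(R2 + R3‖R_L) = 21.40 × 87870/158300 = 11.9 V.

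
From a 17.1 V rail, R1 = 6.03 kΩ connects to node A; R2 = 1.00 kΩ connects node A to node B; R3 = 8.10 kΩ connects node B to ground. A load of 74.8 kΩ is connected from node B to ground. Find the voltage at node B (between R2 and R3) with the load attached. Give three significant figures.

V ≈ 8.72 V

At node B, R3 is in parallel with the load: R3‖R_L = 7.309 kΩ.
Below node A the resistance is R2 + (R3‖R_L) = 8.309 kΩ, so V_A = 17.1 × 8.309/14.34 = 9.909 V.
Then V_B = V_A × (R3‖R_L)/(R2 + R3‖R_L) = 9.909 × 7.309/8.309 = 8.72 V.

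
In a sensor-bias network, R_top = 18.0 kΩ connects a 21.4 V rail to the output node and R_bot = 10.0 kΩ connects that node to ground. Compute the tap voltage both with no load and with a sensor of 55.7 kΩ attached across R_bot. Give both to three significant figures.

Unloaded: 7.64 V; loaded: 6.85 V

Open-circuit: V = 21.4 × 10.0/(18.0 + 10.0) = 7.64 V.
With the load, R_bot becomes R_bot‖R_L = 8.478 kΩ, so V = 21.4 × 8.478/26.48 = 6.85 V.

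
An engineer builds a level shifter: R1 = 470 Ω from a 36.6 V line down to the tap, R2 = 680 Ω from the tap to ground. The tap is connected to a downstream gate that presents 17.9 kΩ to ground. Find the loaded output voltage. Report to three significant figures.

The load sits in parallel with R2: R2‖R_L = (680 × 17900) / (680 + 17900) = 655.1 Ω.
V_out = 36.6 × 655.1 / (470 + 655.1) = 36.6 × 655.1/1125 = 21.3 V.

V_out ≈ 21.3 V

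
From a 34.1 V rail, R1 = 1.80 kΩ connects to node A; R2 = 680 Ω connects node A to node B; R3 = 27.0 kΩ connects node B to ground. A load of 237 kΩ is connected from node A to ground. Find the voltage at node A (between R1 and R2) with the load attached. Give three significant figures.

Below node A the series string R2+R3 = 27680 Ω sits in parallel with the 237000 Ω load: 24790 Ω.
V_A = 34.1 × 24790/(1800 + 24790) = 31.8 V.

V ≈ 31.8 V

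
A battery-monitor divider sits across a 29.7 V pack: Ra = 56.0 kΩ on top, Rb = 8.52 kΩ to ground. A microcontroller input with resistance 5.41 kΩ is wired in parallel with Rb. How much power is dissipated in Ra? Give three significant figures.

P ≈ 14.0 mW

Total resistance from the source is Ra + (Rb‖R_L) = 59.31 kΩ, so I = 29.7/59.31 kΩ = 0.5008 mA.
P = I²·Ra = (0.5008 mA)² × 56.0 kΩ = 14.0 mW.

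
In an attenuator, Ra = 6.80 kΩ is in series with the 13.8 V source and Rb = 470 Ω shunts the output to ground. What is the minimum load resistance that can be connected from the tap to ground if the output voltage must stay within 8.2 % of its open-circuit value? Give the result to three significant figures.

R_L(min) ≈ 4.92 kΩ

Output resistance R_th = Ra‖Rb = (6800 × 470)/7270 = 439.6 Ω.
The fractional drop is R_th/(R_th + R_L); requiring this ≤ 0.0820 gives R_L ≥ R_th(1/0.0820 − 1) = 439.6 × 11.20 = 4.92 kΩ.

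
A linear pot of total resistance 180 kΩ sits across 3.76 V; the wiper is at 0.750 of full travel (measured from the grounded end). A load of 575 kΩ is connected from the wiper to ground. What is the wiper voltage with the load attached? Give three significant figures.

The wiper splits the pot into (1−α)R = 45.00 kΩ above and αR = 135.0 kΩ below.
Lower section ‖ load = 109.3 kΩ.
V_wiper = 3.76 × 109.3/(45.00 + 109.3) = 2.66 V.

V ≈ 2.66 V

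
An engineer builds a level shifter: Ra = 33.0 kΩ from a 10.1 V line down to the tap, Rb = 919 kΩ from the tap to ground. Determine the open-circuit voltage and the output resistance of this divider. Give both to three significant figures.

V_th = 9.75 V, R_th = 31.9 kΩ

V_th is the open-circuit tap voltage: 10.1 × 919/(33.0 + 919) = 9.75 V.
With the supply zeroed, Ra and Rb appear in parallel from the tap: R_th = Ra‖Rb = (33.0 × 919)/952.0 = 31.9 kΩ.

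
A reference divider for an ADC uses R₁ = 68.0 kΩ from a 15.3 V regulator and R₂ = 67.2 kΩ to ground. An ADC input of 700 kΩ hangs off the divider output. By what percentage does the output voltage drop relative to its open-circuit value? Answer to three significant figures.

The divider's output (Thévenin) resistance is R₁‖R₂ = 33.80 kΩ.
Fractional drop under load = R_th/(R_th + R_L) = 33.80 / (33.80 + 700) = 0.04606.
So the output falls by 4.61 %.

4.61 %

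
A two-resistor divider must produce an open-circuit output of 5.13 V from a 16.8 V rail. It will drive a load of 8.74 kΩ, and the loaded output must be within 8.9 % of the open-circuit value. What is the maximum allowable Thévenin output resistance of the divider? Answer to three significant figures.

Loading drop = R_th/(R_th + R_L) ≤ 0.0890, so R_th ≤ R_L · ε/(1−ε) = 8.74 kΩ × 0.0890/0.9110 = 854 Ω.
(Any R1, R2 with R2/(R1+R2) = 0.305 and R1‖R2 ≤ 854 Ω will meet the spec.)

R_th ≤ 854 Ω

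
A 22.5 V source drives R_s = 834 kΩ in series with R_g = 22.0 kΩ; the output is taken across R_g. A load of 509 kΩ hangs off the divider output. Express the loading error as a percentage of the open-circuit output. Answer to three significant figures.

4.04 %

The divider's output (Thévenin) resistance is R_s‖R_g = 21.43 kΩ.
Fractional drop under load = R_th/(R_th + R_L) = 21.43 / (21.43 + 509) = 0.04041.
So the output falls by 4.04 %.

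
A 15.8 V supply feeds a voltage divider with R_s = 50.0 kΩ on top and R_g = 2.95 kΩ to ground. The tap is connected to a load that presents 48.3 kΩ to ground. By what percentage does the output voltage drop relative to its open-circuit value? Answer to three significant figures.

5.45 %

The divider's output (Thévenin) resistance is R_s‖R_g = 2.786 kΩ.
Fractional drop under load = R_th/(R_th + R_L) = 2.786 / (2.786 + 48.3) = 0.05453.
So the output falls by 5.45 %.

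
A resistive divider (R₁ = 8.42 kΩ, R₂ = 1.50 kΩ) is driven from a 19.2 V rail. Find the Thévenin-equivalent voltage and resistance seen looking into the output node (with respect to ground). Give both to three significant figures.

V_th is the open-circuit tap voltage: 19.2 × 1.50/(8.42 + 1.50) = 2.90 V.
With the supply zeroed, R₁ and R₂ appear in parallel from the tap: R_th = R₁‖R₂ = (8.42 × 1.50)/9.920 = 1.27 kΩ.

V_th = 2.90 V, R_th = 1.27 kΩ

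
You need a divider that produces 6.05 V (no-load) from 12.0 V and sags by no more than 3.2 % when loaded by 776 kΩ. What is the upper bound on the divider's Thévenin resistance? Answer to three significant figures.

R_th ≤ 25.7 kΩ

Loading drop = R_th/(R_th + R_L) ≤ 0.0320, so R_th ≤ R_L · ε/(1−ε) = 776 kΩ × 0.0320/0.9680 = 25.7 kΩ.
(Any R1, R2 with R2/(R1+R2) = 0.504 and R1‖R2 ≤ 25.7 kΩ will meet the spec.)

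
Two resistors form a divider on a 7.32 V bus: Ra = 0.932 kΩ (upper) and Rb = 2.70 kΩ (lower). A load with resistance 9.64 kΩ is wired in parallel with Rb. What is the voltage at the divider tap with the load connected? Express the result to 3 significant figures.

V_out ≈ 5.08 V

The load sits in parallel with Rb: Rb‖R_L = (2700 × 9640) / (2700 + 9640) = 2109 Ω.
V_out = 7.32 × 2109 / (932 + 2109) = 7.32 × 2109/3041 = 5.08 V.
(Unloaded it would have been 5.44 V.)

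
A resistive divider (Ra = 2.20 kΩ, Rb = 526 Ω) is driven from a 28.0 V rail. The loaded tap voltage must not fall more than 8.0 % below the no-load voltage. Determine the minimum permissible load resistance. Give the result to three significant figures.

R_L(min) ≈ 4.88 kΩ

Output resistance R_th = Ra‖Rb = (2200 × 526)/2726 = 424.5 Ω.
The fractional drop is R_th/(R_th + R_L); requiring this ≤ 0.0800 gives R_L ≥ R_th(1/0.0800 − 1) = 424.5 × 11.50 = 4.88 kΩ.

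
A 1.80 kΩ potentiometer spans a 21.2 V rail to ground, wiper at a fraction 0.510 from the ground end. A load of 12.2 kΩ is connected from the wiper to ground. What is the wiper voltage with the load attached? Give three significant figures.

V ≈ 10.4 V

The wiper splits the pot into (1−α)R = 882.0 Ω above and αR = 918.0 Ω below.
Lower section ‖ load = 853.8 Ω.
V_wiper = 21.2 × 853.8/(882.0 + 853.8) = 10.4 V.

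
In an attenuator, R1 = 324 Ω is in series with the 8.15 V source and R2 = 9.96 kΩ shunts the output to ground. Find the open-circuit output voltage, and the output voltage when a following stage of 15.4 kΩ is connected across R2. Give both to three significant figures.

Open-circuit: V = 8.15 × 9960/(324 + 9960) = 7.89 V.
With the load, R2 becomes R2‖R_L = 6048 Ω, so V = 8.15 × 6048/6372 = 7.74 V.

Unloaded: 7.89 V; loaded: 7.74 V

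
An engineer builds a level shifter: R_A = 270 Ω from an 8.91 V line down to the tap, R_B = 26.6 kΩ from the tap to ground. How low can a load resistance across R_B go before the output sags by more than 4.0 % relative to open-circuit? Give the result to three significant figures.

R_L(min) ≈ 6.41 kΩ

Output resistance R_th = R_A‖R_B = (270 × 26600)/26870 = 267.3 Ω.
The fractional drop is R_th/(R_th + R_L); requiring this ≤ 0.0400 gives R_L ≥ R_th(1/0.0400 − 1) = 267.3 × 24.00 = 6.41 kΩ.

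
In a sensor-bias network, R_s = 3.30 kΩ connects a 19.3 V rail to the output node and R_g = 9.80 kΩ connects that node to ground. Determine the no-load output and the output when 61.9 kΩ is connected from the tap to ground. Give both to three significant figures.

Unloaded: 14.4 V; loaded: 13.9 V

Open-circuit: V = 19.3 × 9.80/(3.30 + 9.80) = 14.4 V.
With the load, R_g becomes R_g‖R_L = 8.461 kΩ, so V = 19.3 × 8.461/11.76 = 13.9 V.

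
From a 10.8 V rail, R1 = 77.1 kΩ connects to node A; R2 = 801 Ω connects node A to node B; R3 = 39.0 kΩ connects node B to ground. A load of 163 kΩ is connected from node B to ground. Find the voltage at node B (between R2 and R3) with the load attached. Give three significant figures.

V ≈ 3.11 V

At node B, R3 is in parallel with the load: R3‖R_L = 31470 Ω.
Below node A the resistance is R2 + (R3‖R_L) = 32270 Ω, so V_A = 10.8 × 32270/109400 = 3.187 V.
Then V_B = V_A × (R3‖R_L)/(R2 + R3‖R_L) = 3.187 × 31470/32270 = 3.11 V.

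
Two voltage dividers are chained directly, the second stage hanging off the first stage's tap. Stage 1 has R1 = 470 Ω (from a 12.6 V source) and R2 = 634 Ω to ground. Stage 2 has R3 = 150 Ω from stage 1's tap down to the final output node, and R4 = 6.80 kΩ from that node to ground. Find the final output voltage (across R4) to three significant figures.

Stage 2 presents R3+R4 = 6950 Ω as a load on stage 1's tap.
Stage 1's lower leg becomes R2‖(R3+R4) = 581.0 Ω, so V_mid = 12.6 × 581.0/1051 = 6.965 V.
Stage 2 is itself unloaded: V_out = V_mid × R4/(R3+R4) = 6.965 × 6800/6950 = 6.82 V.

V_out ≈ 6.82 V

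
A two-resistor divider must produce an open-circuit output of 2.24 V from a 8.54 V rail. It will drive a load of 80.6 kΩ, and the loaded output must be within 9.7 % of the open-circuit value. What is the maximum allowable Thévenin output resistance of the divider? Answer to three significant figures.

Loading drop = R_th/(R_th + R_L) ≤ 0.0970, so R_th ≤ R_L · ε/(1−ε) = 80.6 kΩ × 0.0970/0.9030 = 8.66 kΩ.
(Any R1, R2 with R2/(R1+R2) = 0.262 and R1‖R2 ≤ 8.66 kΩ will meet the spec.)

R_th ≤ 8.66 kΩ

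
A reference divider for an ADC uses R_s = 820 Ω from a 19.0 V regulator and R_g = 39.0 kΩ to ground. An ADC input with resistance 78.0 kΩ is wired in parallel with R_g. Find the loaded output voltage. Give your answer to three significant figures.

V_out ≈ 18.4 V

The load sits in parallel with R_g: R_g‖R_L = (39000 × 78000) / (39000 + 78000) = 26000 Ω.
V_out = 19.0 × 26000 / (820 + 26000) = 19.0 × 26000/26820 = 18.4 V.
(Unloaded it would have been 18.6 V.)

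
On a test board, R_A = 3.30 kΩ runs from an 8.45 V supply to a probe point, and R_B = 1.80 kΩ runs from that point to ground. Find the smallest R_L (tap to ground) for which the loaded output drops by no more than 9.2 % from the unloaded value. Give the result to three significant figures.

R_L(min) ≈ 11.5 kΩ

Output resistance R_th = R_A‖R_B = (3.30 × 1.80)/5.100 = 1.165 kΩ.
The fractional drop is R_th/(R_th + R_L); requiring this ≤ 0.0920 gives R_L ≥ R_th(1/0.0920 − 1) = 1.165 × 9.870 = 11.5 kΩ.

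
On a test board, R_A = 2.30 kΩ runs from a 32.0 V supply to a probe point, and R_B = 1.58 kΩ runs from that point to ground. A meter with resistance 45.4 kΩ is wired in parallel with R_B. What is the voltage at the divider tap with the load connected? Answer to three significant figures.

The load sits in parallel with R_B: R_B‖R_L = (1.58 × 45.4) / (1.58 + 45.4) = 1.527 kΩ.
V_out = 32.0 × 1.527 / (2.30 + 1.527) = 32.0 × 1.527/3.827 = 12.8 V.
(Unloaded it would have been 13.0 V.)

V_out ≈ 12.8 V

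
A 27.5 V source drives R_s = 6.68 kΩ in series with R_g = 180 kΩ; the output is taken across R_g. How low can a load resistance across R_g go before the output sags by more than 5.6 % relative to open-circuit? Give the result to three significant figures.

Output resistance R_th = R_s‖R_g = (6.68 × 180)/186.7 = 6.441 kΩ.
The fractional drop is R_th/(R_th + R_L); requiring this ≤ 0.0560 gives R_L ≥ R_th(1/0.0560 − 1) = 6.441 × 16.86 = 109 kΩ.

R_L(min) ≈ 109 kΩ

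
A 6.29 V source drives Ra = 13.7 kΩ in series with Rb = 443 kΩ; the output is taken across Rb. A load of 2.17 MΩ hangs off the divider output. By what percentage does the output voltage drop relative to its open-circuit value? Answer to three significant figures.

The divider's output (Thévenin) resistance is Ra‖Rb = 13.29 kΩ.
Fractional drop under load = R_th/(R_th + R_L) = 13.29 / (13.29 + 2170) = 0.006087.
So the output falls by 0.609 %.

0.609 %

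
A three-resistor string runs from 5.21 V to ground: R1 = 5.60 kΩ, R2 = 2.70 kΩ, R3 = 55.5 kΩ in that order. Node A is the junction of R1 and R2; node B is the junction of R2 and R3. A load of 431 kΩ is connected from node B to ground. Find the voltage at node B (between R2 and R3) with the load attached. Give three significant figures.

V ≈ 4.46 V

At node B, R3 is in parallel with the load: R3‖R_L = 49.17 kΩ.
Below node A the resistance is R2 + (R3‖R_L) = 51.87 kΩ, so V_A = 5.21 × 51.87/57.47 = 4.702 V.
Then V_B = V_A × (R3‖R_L)/(R2 + R3‖R_L) = 4.702 × 49.17/51.87 = 4.46 V.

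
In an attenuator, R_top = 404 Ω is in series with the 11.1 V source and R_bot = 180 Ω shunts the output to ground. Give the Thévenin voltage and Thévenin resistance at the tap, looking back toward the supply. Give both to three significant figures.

V_th is the open-circuit tap voltage: 11.1 × 180/(404 + 180) = 3.42 V.
With the supply zeroed, R_top and R_bot appear in parallel from the tap: R_th = R_top‖R_bot = (404 × 180)/584.0 = 125 Ω.

V_th = 3.42 V, R_th = 125 Ω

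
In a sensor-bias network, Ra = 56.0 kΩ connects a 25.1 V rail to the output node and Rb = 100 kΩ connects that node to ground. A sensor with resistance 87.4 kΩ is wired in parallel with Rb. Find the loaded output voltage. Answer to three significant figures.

V_out ≈ 11.4 V

The load sits in parallel with Rb: Rb‖R_L = (100 × 87.4) / (100 + 87.4) = 46.64 kΩ.
V_out = 25.1 × 46.64 / (56.0 + 46.64) = 25.1 × 46.64/102.6 = 11.4 V.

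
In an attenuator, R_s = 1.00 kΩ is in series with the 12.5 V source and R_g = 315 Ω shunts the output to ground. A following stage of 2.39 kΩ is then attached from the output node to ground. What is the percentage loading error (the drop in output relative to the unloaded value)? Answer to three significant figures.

9.11 %

The divider's output (Thévenin) resistance is R_s‖R_g = 239.5 Ω.
Fractional drop under load = R_th/(R_th + R_L) = 239.5 / (239.5 + 2390) = 0.09110.
So the output falls by 9.11 %.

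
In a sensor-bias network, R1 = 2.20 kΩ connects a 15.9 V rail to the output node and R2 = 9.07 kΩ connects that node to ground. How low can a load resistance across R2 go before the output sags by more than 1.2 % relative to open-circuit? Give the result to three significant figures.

R_L(min) ≈ 146 kΩ

Output resistance R_th = R1‖R2 = (2.20 × 9.07)/11.27 = 1.771 kΩ.
The fractional drop is R_th/(R_th + R_L); requiring this ≤ 0.0120 gives R_L ≥ R_th(1/0.0120 − 1) = 1.771 × 82.33 = 146 kΩ.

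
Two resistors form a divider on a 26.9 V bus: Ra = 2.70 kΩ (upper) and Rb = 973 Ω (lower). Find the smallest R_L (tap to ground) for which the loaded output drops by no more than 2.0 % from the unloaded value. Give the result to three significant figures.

R_L(min) ≈ 35.0 kΩ

Output resistance R_th = Ra‖Rb = (2700 × 973)/3673 = 715.2 Ω.
The fractional drop is R_th/(R_th + R_L); requiring this ≤ 0.0200 gives R_L ≥ R_th(1/0.0200 − 1) = 715.2 × 49.00 = 35.0 kΩ.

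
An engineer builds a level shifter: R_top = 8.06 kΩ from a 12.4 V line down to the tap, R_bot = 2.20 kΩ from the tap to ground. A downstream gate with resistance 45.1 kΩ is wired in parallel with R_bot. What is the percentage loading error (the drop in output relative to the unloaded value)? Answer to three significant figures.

The divider's output (Thévenin) resistance is R_top‖R_bot = 1.728 kΩ.
Fractional drop under load = R_th/(R_th + R_L) = 1.728 / (1.728 + 45.1) = 0.03691.
So the output falls by 3.69 %.

3.69 %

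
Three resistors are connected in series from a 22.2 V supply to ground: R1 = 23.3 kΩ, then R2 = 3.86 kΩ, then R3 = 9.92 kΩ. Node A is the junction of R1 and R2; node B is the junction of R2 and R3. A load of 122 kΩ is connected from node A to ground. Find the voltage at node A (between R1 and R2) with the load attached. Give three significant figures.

V ≈ 7.70 V

Below node A the series string R2+R3 = 13.78 kΩ sits in parallel with the 122 kΩ load: 12.38 kΩ.
V_A = 22.2 × 12.38/(23.3 + 12.38) = 7.70 V.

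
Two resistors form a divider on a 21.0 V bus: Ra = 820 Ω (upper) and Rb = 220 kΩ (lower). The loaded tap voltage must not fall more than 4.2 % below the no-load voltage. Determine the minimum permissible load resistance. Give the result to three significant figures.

R_L(min) ≈ 18.6 kΩ

Output resistance R_th = Ra‖Rb = (820 × 220000)/220800 = 817.0 Ω.
The fractional drop is R_th/(R_th + R_L); requiring this ≤ 0.0420 gives R_L ≥ R_th(1/0.0420 − 1) = 817.0 × 22.81 = 18.6 kΩ.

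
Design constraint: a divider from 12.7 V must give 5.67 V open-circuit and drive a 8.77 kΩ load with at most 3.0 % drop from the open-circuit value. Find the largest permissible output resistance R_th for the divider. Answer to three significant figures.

R_th ≤ 271 Ω

Loading drop = R_th/(R_th + R_L) ≤ 0.0300, so R_th ≤ R_L · ε/(1−ε) = 8.77 kΩ × 0.0300/0.9700 = 271 Ω.
(Any R1, R2 with R2/(R1+R2) = 0.446 and R1‖R2 ≤ 271 Ω will meet the spec.)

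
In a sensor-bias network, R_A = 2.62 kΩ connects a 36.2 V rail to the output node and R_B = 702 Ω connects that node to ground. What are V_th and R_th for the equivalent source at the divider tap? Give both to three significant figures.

V_th = 7.65 V, R_th = 554 Ω

V_th is the open-circuit tap voltage: 36.2 × 702/(2620 + 702) = 7.65 V.
With the supply zeroed, R_A and R_B appear in parallel from the tap: R_th = R_A‖R_B = (2620 × 702)/3322 = 554 Ω.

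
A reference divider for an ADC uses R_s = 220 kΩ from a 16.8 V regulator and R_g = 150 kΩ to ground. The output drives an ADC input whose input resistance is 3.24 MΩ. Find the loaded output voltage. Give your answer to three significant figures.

The load sits in parallel with R_g: R_g‖R_L = (150 × 3240) / (150 + 3240) = 143.4 kΩ.
V_out = 16.8 × 143.4 / (220 + 143.4) = 16.8 × 143.4/363.4 = 6.63 V.
(Unloaded it would have been 6.81 V.)

V_out ≈ 6.63 V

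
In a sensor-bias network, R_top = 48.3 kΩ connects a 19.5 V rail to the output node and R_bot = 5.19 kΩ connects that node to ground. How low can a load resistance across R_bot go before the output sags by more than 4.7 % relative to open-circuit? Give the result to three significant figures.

Output resistance R_th = R_top‖R_bot = (48.3 × 5.19)/53.49 = 4.686 kΩ.
The fractional drop is R_th/(R_th + R_L); requiring this ≤ 0.0470 gives R_L ≥ R_th(1/0.0470 − 1) = 4.686 × 20.28 = 95.0 kΩ.

R_L(min) ≈ 95.0 kΩ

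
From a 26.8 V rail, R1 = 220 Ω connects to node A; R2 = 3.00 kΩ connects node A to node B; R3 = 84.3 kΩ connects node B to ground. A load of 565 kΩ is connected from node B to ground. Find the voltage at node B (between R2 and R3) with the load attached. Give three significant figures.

V ≈ 25.7 V

At node B, R3 is in parallel with the load: R3‖R_L = 73360 Ω.
Below node A the resistance is R2 + (R3‖R_L) = 76360 Ω, so V_A = 26.8 × 76360/76580 = 26.72 V.
Then V_B = V_A × (R3‖R_L)/(R2 + R3‖R_L) = 26.72 × 73360/76360 = 25.7 V.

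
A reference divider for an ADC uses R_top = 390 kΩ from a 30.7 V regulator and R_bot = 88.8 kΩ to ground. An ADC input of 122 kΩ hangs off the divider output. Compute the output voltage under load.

V_out ≈ 3.57 V

The load sits in parallel with R_bot: R_bot‖R_L = (88.8 × 122) / (88.8 + 122) = 51.39 kΩ.
V_out = 30.7 × 51.39 / (390 + 51.39) = 30.7 × 51.39/441.4 = 3.57 V.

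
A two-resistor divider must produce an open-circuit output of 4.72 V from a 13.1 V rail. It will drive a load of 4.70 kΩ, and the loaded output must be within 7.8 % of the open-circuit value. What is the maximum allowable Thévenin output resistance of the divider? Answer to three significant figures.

Loading drop = R_th/(R_th + R_L) ≤ 0.0780, so R_th ≤ R_L · ε/(1−ε) = 4.70 kΩ × 0.0780/0.9220 = 398 Ω.

R_th ≤ 398 Ω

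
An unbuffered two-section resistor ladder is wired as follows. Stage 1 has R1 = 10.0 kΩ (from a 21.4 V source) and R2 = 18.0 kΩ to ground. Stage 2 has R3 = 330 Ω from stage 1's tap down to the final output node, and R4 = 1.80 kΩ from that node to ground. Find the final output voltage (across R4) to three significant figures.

Stage 2 presents R3+R4 = 2130 Ω as a load on stage 1's tap.
Stage 1's lower leg becomes R2‖(R3+R4) = 1905 Ω, so V_mid = 21.4 × 1905/11900 = 3.424 V.
Stage 2 is itself unloaded: V_out = V_mid × R4/(R3+R4) = 3.424 × 1800/2130 = 2.89 V.

V_out ≈ 2.89 V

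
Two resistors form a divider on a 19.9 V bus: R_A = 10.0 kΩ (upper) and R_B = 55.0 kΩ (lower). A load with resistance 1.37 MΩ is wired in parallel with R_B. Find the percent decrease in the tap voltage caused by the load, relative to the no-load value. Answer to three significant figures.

0.614 %

The divider's output (Thévenin) resistance is R_A‖R_B = 8.462 kΩ.
Fractional drop under load = R_th/(R_th + R_L) = 8.462 / (8.462 + 1370) = 0.006138.
So the output falls by 0.614 %.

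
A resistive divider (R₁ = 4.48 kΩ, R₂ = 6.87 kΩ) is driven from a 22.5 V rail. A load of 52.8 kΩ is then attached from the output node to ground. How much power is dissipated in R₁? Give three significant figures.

P ≈ 20.3 mW

Total resistance from the source is R₁ + (R₂‖R_L) = 10.56 kΩ, so I = 22.5/10.56 kΩ = 2.131 mA.
P = I²·R₁ = (2.131 mA)² × 4.48 kΩ = 20.3 mW.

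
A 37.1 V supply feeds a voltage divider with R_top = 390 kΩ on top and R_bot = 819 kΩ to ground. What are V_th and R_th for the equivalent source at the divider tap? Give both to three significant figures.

V_th is the open-circuit tap voltage: 37.1 × 819/(390 + 819) = 25.1 V.
With the supply zeroed, R_top and R_bot appear in parallel from the tap: R_th = R_top‖R_bot = (390 × 819)/1209 = 264 kΩ.

V_th = 25.1 V, R_th = 264 kΩ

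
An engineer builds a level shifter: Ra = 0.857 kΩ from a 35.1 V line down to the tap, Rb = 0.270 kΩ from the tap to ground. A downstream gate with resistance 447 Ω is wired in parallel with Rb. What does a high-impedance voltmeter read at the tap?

V_out ≈ 5.76 V

The load sits in parallel with Rb: Rb‖R_L = (270 × 447) / (270 + 447) = 168.3 Ω.
V_out = 35.1 × 168.3 / (857 + 168.3) = 35.1 × 168.3/1025 = 5.76 V.
(Unloaded it would have been 8.41 V.)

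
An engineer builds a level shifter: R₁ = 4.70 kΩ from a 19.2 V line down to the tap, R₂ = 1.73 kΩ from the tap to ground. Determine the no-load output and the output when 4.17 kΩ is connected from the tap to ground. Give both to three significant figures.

Unloaded: 5.17 V; loaded: 3.96 V

Open-circuit: V = 19.2 × 1.73/(4.70 + 1.73) = 5.17 V.
With the load, R₂ becomes R₂‖R_L = 1.223 kΩ, so V = 19.2 × 1.223/5.923 = 3.96 V.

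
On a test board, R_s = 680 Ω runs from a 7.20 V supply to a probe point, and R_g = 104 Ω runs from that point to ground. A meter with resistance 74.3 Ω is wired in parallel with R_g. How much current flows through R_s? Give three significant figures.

R_g‖R_L = 43.34 Ω, so the source sees R_s + R_g‖R_L = 723.3 Ω.
I = 7.20 V / 723.3 Ω = 9.95 mA.

I ≈ 9.95 mA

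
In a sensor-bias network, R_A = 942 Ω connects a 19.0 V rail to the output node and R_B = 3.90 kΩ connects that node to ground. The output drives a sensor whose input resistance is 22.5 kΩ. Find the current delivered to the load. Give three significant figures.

R_B‖R_L = 3324 Ω; V_out = 19.0 × 3324/4266 = 14.80 V.
I_L = V_out / R_L = 14.80 / 22.5 kΩ = 0.658 mA.

I_L ≈ 0.658 mA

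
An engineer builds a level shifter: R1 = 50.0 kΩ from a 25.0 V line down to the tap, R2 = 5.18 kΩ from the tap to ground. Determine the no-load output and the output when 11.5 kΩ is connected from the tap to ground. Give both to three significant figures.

Unloaded: 2.35 V; loaded: 1.67 V

Open-circuit: V = 25.0 × 5.18/(50.0 + 5.18) = 2.35 V.
With the load, R2 becomes R2‖R_L = 3.571 kΩ, so V = 25.0 × 3.571/53.57 = 1.67 V.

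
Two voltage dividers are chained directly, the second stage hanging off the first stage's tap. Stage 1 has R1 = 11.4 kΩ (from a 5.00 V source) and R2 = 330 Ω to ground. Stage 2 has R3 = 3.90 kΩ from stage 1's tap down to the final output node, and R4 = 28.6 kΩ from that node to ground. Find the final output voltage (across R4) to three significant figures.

V_out ≈ 0.123 V

Stage 2 presents R3+R4 = 32500 Ω as a load on stage 1's tap.
Stage 1's lower leg becomes R2‖(R3+R4) = 326.7 Ω, so V_mid = 5.00 × 326.7/11730 = 0.1393 V.
Stage 2 is itself unloaded: V_out = V_mid × R4/(R3+R4) = 0.1393 × 28600/32500 = 0.123 V.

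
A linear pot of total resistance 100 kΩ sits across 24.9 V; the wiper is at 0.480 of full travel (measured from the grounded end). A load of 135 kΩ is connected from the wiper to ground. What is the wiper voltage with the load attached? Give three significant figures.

V ≈ 10.1 V

The wiper splits the pot into (1−α)R = 52.00 kΩ above and αR = 48.00 kΩ below.
Lower section ‖ load = 35.41 kΩ.
V_wiper = 24.9 × 35.41/(52.00 + 35.41) = 10.1 V.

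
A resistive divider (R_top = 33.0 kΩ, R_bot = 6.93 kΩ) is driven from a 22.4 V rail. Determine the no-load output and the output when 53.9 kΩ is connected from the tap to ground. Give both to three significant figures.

Open-circuit: V = 22.4 × 6.93/(33.0 + 6.93) = 3.89 V.
With the load, R_bot becomes R_bot‖R_L = 6.141 kΩ, so V = 22.4 × 6.141/39.14 = 3.51 V.

Unloaded: 3.89 V; loaded: 3.51 V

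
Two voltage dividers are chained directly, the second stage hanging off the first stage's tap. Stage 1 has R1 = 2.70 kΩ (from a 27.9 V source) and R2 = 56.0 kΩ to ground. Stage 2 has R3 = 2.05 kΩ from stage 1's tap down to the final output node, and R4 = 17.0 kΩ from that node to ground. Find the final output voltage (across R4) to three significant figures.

V_out ≈ 20.9 V

Stage 2 presents R3+R4 = 19.05 kΩ as a load on stage 1's tap.
Stage 1's lower leg becomes R2‖(R3+R4) = 14.21 kΩ, so V_mid = 27.9 × 14.21/16.91 = 23.45 V.
Stage 2 is itself unloaded: V_out = V_mid × R4/(R3+R4) = 23.45 × 17.0/19.05 = 20.9 V.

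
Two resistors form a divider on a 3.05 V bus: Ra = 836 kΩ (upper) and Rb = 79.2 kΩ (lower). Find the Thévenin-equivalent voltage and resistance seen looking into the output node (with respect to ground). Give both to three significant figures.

V_th is the open-circuit tap voltage: 3.05 × 79.2/(836 + 79.2) = 0.264 V.
With the supply zeroed, Ra and Rb appear in parallel from the tap: R_th = Ra‖Rb = (836 × 79.2)/915.2 = 72.3 kΩ.

V_th = 0.264 V, R_th = 72.3 kΩ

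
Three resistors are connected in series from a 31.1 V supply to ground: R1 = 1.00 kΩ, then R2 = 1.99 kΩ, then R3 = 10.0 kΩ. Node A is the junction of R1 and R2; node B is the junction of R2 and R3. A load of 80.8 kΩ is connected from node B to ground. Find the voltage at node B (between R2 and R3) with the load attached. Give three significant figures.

V ≈ 23.3 V

At node B, R3 is in parallel with the load: R3‖R_L = 8.899 kΩ.
Below node A the resistance is R2 + (R3‖R_L) = 10.89 kΩ, so V_A = 31.1 × 10.89/11.89 = 28.48 V.
Then V_B = V_A × (R3‖R_L)/(R2 + R3‖R_L) = 28.48 × 8.899/10.89 = 23.3 V.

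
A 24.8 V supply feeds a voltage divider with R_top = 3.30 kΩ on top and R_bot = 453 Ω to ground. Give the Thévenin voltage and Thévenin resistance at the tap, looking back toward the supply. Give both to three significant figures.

V_th = 2.99 V, R_th = 398 Ω

V_th is the open-circuit tap voltage: 24.8 × 453/(3300 + 453) = 2.99 V.
With the supply zeroed, R_top and R_bot appear in parallel from the tap: R_th = R_top‖R_bot = (3300 × 453)/3753 = 398 Ω.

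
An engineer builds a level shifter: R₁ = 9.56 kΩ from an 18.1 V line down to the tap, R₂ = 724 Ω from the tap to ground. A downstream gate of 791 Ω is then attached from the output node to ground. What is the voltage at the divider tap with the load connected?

The load sits in parallel with R₂: R₂‖R_L = (724 × 791) / (724 + 791) = 378.0 Ω.
V_out = 18.1 × 378.0 / (9560 + 378.0) = 18.1 × 378.0/9938 = 0.688 V.

V_out ≈ 0.688 V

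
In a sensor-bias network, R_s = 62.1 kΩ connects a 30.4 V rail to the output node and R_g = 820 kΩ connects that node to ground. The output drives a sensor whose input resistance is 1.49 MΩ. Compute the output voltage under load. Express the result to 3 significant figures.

V_out ≈ 27.2 V

The load sits in parallel with R_g: R_g‖R_L = (820 × 1490) / (820 + 1490) = 528.9 kΩ.
V_out = 30.4 × 528.9 / (62.1 + 528.9) = 30.4 × 528.9/591.0 = 27.2 V.
(Unloaded it would have been 28.3 V.)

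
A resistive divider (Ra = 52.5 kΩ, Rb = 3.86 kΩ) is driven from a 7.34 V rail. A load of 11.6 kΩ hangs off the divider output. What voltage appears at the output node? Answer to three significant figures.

V_out ≈ 0.384 V

The load sits in parallel with Rb: Rb‖R_L = (3.86 × 11.6) / (3.86 + 11.6) = 2.896 kΩ.
V_out = 7.34 × 2.896 / (52.5 + 2.896) = 7.34 × 2.896/55.40 = 0.384 V.
(Unloaded it would have been 0.503 V.)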